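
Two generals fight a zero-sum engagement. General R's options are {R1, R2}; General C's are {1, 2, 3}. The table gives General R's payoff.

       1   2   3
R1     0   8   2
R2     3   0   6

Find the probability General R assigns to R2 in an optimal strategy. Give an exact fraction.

Row minima: R1 → 0, R2 → 0; maximin = 0.
Column maxima: 1 → 3, 2 → 8, 3 → 6; minimax = 3.
0 ≠ 3, so there is no saddle point; optimal play is mixed.
3 is strictly dominated by 1 (it gives General R strictly more in every row), so General C never plays it.
On the remaining 2×2 (R1, R2 vs 1, 2):
Let General R play R1 with probability p. Expected payoff against 1: 0p + 3(1−p) = −3p + 3; against 2: 8p + 0(1−p) = 8p.
Setting these equal: −3p + 3 = 8p ⇒ −11p = -3 ⇒ p = 3/11, and the value is (-3)·(3/11) + 3 = 24/11.
For General C: with q = P(1), equating R1's and R2's payoffs gives −8q + 8 = 3q ⇒ q = 8/11.

8/11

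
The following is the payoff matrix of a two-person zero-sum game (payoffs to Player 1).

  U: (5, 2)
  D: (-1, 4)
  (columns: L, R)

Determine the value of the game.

Row minima: U → 2, D → -1; maximin = 2.
Column maxima: L → 5, R → 4; minimax = 4.
2 ≠ 4, so there is no saddle point; optimal play is mixed.
Let Player 1 play U with probability p. Expected payoff against L: 5p + (-1)(1−p) = 6p − 1; against R: 2p + 4(1−p) = −2p + 4.
Setting these equal: 6p − 1 = −2p + 4 ⇒ 8p = 5 ⇒ p = 5/8, and the value is (6)·(5/8) − 1 = 11/4.
For Player 2: with q = P(L), equating U's and D's payoffs gives 3q + 2 = −5q + 4 ⇒ q = 1/4.

11/4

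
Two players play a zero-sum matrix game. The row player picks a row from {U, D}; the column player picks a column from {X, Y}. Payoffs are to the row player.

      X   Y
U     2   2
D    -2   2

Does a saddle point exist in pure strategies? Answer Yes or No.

Row minima: U → 2, D → -2; maximin = 2.
Column maxima: X → 2, Y → 2; minimax = 2.
maximin = minimax = 2, so a saddle point exists.

Yes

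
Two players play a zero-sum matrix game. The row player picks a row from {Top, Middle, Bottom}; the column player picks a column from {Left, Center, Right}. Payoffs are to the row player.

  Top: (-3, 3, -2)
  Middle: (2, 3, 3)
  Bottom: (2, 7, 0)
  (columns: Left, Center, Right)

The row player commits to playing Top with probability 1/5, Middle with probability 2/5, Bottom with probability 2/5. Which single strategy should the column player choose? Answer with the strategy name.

If the column player plays Left, the row player's expected payoff is (1/5)·(-3) + (2/5)·2 + (2/5)·2 = 1.
If the column player plays Center, the row player's expected payoff is (1/5)·3 + (2/5)·3 + (2/5)·7 = 23/5.
If the column player plays Right, the row player's expected payoff is (1/5)·(-2) + (2/5)·3 + (2/5)·0 = 4/5.
The column player minimizes the row player's payoff; the smallest is 4/5, so the best response is Right.

Right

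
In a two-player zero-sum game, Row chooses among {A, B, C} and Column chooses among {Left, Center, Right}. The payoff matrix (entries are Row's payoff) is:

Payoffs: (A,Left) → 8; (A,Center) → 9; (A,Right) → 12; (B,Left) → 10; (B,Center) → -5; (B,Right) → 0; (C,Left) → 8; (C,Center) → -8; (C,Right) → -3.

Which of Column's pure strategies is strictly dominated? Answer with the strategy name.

Right

Center holds Row's payoff strictly below Right in every row: 9 < 12, -5 < 0, -8 < -3.
So Right is strictly dominated for Column.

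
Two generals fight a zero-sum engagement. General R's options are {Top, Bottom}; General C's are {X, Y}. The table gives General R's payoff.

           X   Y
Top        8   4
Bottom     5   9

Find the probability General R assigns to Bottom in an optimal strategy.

1/2

Row minima: Top → 4, Bottom → 5; maximin = 5.
Column maxima: X → 8, Y → 9; minimax = 8.
5 ≠ 8, so there is no saddle point; optimal play is mixed.
Let General R play Top with probability p. Expected payoff against X: 8p + 5(1−p) = 3p + 5; against Y: 4p + 9(1−p) = −5p + 9.
Setting these equal: 3p + 5 = −5p + 9 ⇒ 8p = 4 ⇒ p = 1/2, and the value is (3)·(1/2) + 5 = 13/2.
For General C: with q = P(X), equating Top's and Bottom's payoffs gives 4q + 4 = −4q + 9 ⇒ q = 5/8.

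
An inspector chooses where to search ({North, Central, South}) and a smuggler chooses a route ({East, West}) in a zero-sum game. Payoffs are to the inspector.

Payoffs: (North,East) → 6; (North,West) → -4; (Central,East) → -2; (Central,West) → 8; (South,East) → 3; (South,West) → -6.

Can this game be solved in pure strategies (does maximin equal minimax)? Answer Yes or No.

Row minima: North → -4, Central → -2, South → -6; maximin = -2.
Column maxima: East → 6, West → 8; minimax = 6.
-2 ≠ 6, so no pure-strategy equilibrium exists.

No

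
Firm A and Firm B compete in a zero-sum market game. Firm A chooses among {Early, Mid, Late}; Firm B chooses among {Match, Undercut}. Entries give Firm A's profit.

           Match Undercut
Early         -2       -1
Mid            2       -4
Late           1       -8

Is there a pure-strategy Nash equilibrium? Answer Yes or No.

Row minima: Early → -2, Mid → -4, Late → -8; maximin = -2.
Column maxima: Match → 2, Undercut → -1; minimax = -1.
-2 ≠ -1, so no pure-strategy equilibrium exists.

No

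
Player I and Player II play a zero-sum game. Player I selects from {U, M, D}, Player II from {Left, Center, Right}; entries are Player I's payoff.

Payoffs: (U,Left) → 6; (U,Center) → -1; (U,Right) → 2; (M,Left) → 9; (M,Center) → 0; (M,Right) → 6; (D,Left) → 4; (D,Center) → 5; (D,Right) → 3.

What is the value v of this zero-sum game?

Row minima: U → -1, M → 0, D → 3; maximin = 3.
Column maxima: Left → 9, Center → 5, Right → 6; minimax = 5.
3 ≠ 5, so there is no saddle point; optimal play is mixed.
U is strictly dominated by M, so Player I never plays it.
Left is strictly dominated by Right (it gives Player I strictly more in every row), so Player II never plays it.
On the remaining 2×2 (M, D vs Center, Right):
Let Player I play M with probability p. Expected payoff against Center: 0p + 5(1−p) = −5p + 5; against Right: 6p + 3(1−p) = 3p + 3.
Setting these equal: −5p + 5 = 3p + 3 ⇒ −8p = -2 ⇒ p = 1/4, and the value is (-5)·(1/4) + 5 = 15/4.
For Player II: with q = P(Center), equating M's and D's payoffs gives −6q + 6 = 2q + 3 ⇒ q = 3/8.

15/4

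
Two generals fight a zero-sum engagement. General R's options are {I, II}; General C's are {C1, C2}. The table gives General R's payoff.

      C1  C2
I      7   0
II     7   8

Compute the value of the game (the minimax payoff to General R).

7

Row minima: I → 0, II → 7; maximin = 7.
Column maxima: C1 → 7, C2 → 8; minimax = 7.
Since maximin = minimax = 7, there is a saddle point and the value is 7.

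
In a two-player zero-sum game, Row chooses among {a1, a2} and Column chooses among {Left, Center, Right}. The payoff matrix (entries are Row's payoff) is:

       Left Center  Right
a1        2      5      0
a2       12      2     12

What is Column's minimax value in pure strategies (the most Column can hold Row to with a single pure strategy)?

Column maxima: Left → 12, Center → 5, Right → 12.
The smallest of these is 5.

5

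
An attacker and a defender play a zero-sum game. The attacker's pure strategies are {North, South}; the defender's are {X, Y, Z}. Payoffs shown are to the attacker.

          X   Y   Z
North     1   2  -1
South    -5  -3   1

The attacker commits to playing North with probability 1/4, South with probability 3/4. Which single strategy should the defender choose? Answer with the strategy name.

If the defender plays X, the attacker's expected payoff is (1/4)·1 + (3/4)·(-5) = -7/2.
If the defender plays Y, the attacker's expected payoff is (1/4)·2 + (3/4)·(-3) = -7/4.
If the defender plays Z, the attacker's expected payoff is (1/4)·(-1) + (3/4)·1 = 1/2.
The defender minimizes the attacker's payoff; the smallest is -7/2, so the best response is X.

X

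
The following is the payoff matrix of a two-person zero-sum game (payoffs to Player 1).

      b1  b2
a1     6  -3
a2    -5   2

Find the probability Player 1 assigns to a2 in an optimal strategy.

9/16

Row minima: a1 → -3, a2 → -5; maximin = -3.
Column maxima: b1 → 6, b2 → 2; minimax = 2.
-3 ≠ 2, so there is no saddle point; optimal play is mixed.
Let Player 1 play a1 with probability p. Expected payoff against b1: 6p + (-5)(1−p) = 11p − 5; against b2: (-3)p + 2(1−p) = −5p + 2.
Setting these equal: 11p − 5 = −5p + 2 ⇒ 16p = 7 ⇒ p = 7/16, and the value is (11)·(7/16) − 5 = -3/16.
For Player 2: with q = P(b1), equating a1's and a2's payoffs gives 9q − 3 = −7q + 2 ⇒ q = 5/16.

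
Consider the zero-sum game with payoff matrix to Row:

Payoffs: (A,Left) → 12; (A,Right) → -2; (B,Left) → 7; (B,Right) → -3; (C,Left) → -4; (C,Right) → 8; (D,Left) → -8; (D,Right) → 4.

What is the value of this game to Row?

44/13

Row minima: A → -2, B → -3, C → -4, D → -8; maximin = -2.
Column maxima: Left → 12, Right → 8; minimax = 8.
-2 ≠ 8, so there is no saddle point; optimal play is mixed.
B is strictly dominated by A, so Row never plays it.
D is strictly dominated by C, so Row never plays it.
On the remaining 2×2 (A, C vs Left, Right):
Let Row play A with probability p. Expected payoff against Left: 12p + (-4)(1−p) = 16p − 4; against Right: (-2)p + 8(1−p) = −10p + 8.
Setting these equal: 16p − 4 = −10p + 8 ⇒ 26p = 12 ⇒ p = 6/13, and the value is (16)·(6/13) − 4 = 44/13.
For Column: with q = P(Left), equating A's and C's payoffs gives 14q − 2 = −12q + 8 ⇒ q = 5/13.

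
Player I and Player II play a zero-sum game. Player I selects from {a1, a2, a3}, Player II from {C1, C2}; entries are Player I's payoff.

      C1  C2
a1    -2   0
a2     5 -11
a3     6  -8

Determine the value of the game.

Row minima: a1 → -2, a2 → -11, a3 → -8; maximin = -2.
Column maxima: C1 → 6, C2 → 0; minimax = 0.
-2 ≠ 0, so there is no saddle point; optimal play is mixed.
a2 is strictly dominated by a3, so Player I never plays it.
On the remaining 2×2 (a1, a3 vs C1, C2):
Let Player I play a1 with probability p. Expected payoff against C1: (-2)p + 6(1−p) = −8p + 6; against C2: 0p + (-8)(1−p) = 8p − 8.
Setting these equal: −8p + 6 = 8p − 8 ⇒ −16p = -14 ⇒ p = 7/8, and the value is (-8)·(7/8) + 6 = -1.
For Player II: with q = P(C1), equating a1's and a3's payoffs gives −2q = 14q − 8 ⇒ q = 1/2.

-1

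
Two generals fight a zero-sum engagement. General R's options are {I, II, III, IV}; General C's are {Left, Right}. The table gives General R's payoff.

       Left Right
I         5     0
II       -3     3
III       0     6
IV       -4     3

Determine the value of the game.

30/11

Row minima: I → 0, II → -3, III → 0, IV → -4; maximin = 0.
Column maxima: Left → 5, Right → 6; minimax = 5.
0 ≠ 5, so there is no saddle point; optimal play is mixed.
II is strictly dominated by III, so General R never plays it.
IV is strictly dominated by III, so General R never plays it.
On the remaining 2×2 (I, III vs Left, Right):
Let General R play I with probability p. Expected payoff against Left: 5p + 0(1−p) = 5p; against Right: 0p + 6(1−p) = −6p + 6.
Setting these equal: 5p = −6p + 6 ⇒ 11p = 6 ⇒ p = 6/11, and the value is (5)·(6/11) = 30/11.
For General C: with q = P(Left), equating I's and III's payoffs gives 5q = −6q + 6 ⇒ q = 6/11.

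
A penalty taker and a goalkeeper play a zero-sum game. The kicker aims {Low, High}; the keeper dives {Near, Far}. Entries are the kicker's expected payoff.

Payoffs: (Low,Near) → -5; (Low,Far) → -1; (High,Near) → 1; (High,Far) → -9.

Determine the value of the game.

Row minima: Low → -5, High → -9; maximin = -5.
Column maxima: Near → 1, Far → -1; minimax = -1.
-5 ≠ -1, so there is no saddle point; optimal play is mixed.
Let the kicker play Low with probability p. Expected payoff against Near: (-5)p + 1(1−p) = −6p + 1; against Far: (-1)p + (-9)(1−p) = 8p − 9.
Setting these equal: −6p + 1 = 8p − 9 ⇒ −14p = -10 ⇒ p = 5/7, and the value is (-6)·(5/7) + 1 = -23/7.
For the keeper: with q = P(Near), equating Low's and High's payoffs gives −4q − 1 = 10q − 9 ⇒ q = 4/7.

-23/7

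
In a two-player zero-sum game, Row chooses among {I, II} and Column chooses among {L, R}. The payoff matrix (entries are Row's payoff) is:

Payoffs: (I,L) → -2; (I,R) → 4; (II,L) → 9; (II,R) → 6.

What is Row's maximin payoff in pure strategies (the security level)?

Row minima: I → -2, II → 6.
The best of these is 6.

6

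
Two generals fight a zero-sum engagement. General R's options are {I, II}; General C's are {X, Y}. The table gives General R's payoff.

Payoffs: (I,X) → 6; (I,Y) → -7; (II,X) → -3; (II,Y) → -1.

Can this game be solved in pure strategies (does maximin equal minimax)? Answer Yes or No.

No

Row minima: I → -7, II → -3; maximin = -3.
Column maxima: X → 6, Y → -1; minimax = -1.
-3 ≠ -1, so no pure-strategy equilibrium exists.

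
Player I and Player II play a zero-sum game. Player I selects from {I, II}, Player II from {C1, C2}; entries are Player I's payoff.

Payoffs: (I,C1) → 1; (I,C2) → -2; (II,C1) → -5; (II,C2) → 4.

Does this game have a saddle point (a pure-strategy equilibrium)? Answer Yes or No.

No

Row minima: I → -2, II → -5; maximin = -2.
Column maxima: C1 → 1, C2 → 4; minimax = 1.
-2 ≠ 1, so no pure-strategy equilibrium exists.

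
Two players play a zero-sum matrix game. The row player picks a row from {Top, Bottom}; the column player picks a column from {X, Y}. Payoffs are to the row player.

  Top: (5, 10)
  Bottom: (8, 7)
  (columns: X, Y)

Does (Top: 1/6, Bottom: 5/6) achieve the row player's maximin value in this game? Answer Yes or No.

Yes

Against X this mix gives (1/6)·5 + (5/6)·8 = 15/2.
Against Y this mix gives (1/6)·10 + (5/6)·7 = 15/2.
All of the column player's active replies (X, Y) yield 15/2, and no column does worse for the row player. The mix makes the column player indifferent and guarantees 15/2, so it is optimal.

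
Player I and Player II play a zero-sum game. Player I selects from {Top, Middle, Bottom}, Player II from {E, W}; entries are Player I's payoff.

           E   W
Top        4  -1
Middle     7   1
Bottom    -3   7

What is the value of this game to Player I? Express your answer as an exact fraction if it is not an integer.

13/4

Row minima: Top → -1, Middle → 1, Bottom → -3; maximin = 1.
Column maxima: E → 7, W → 7; minimax = 7.
1 ≠ 7, so there is no saddle point; optimal play is mixed.
Top is strictly dominated by Middle, so Player I never plays it.
On the remaining 2×2 (Middle, Bottom vs E, W):
Let Player I play Middle with probability p. Expected payoff against E: 7p + (-3)(1−p) = 10p − 3; against W: 1p + 7(1−p) = −6p + 7.
Setting these equal: 10p − 3 = −6p + 7 ⇒ 16p = 10 ⇒ p = 5/8, and the value is (10)·(5/8) − 3 = 13/4.
For Player II: with q = P(E), equating Middle's and Bottom's payoffs gives 6q + 1 = −10q + 7 ⇒ q = 3/8.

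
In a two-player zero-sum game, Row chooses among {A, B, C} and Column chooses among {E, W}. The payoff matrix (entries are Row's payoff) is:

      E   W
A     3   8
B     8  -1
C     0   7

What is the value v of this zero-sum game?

67/14

Row minima: A → 3, B → -1, C → 0; maximin = 3.
Column maxima: E → 8, W → 8; minimax = 8.
3 ≠ 8, so there is no saddle point; optimal play is mixed.
C is strictly dominated by A, so Row never plays it.
On the remaining 2×2 (A, B vs E, W):
Let Row play A with probability p. Expected payoff against E: 3p + 8(1−p) = −5p + 8; against W: 8p + (-1)(1−p) = 9p − 1.
Setting these equal: −5p + 8 = 9p − 1 ⇒ −14p = -9 ⇒ p = 9/14, and the value is (-5)·(9/14) + 8 = 67/14.
For Column: with q = P(E), equating A's and B's payoffs gives −5q + 8 = 9q − 1 ⇒ q = 9/14.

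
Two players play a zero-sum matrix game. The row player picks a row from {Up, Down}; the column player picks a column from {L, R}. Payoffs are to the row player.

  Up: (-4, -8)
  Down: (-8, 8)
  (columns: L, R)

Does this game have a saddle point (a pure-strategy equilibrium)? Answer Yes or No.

Row minima: Up → -8, Down → -8; maximin = -8.
Column maxima: L → -4, R → 8; minimax = -4.
-8 ≠ -4, so no pure-strategy equilibrium exists.

No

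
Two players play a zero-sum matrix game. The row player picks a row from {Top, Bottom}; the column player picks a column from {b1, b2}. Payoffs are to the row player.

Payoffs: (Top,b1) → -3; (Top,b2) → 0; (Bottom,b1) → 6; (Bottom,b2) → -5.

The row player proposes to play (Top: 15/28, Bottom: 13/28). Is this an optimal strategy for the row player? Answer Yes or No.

Against b1 this mix gives (15/28)·(-3) + (13/28)·6 = 33/28.
Against b2 this mix gives (15/28)·0 + (13/28)·(-5) = -65/28.
The column player will play b2, holding the row player to -65/28. Shifting weight toward the row that does better against b2 would raise this floor (the equalizing mix achieves -15/14 against both b2 and b1), so the proposed strategy is not optimal.

No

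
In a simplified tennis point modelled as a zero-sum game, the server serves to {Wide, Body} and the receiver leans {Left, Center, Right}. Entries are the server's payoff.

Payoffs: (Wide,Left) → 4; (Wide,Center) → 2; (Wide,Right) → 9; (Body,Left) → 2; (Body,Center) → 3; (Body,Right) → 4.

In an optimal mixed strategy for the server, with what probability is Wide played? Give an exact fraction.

Row minima: Wide → 2, Body → 2; maximin = 2.
Column maxima: Left → 4, Center → 3, Right → 9; minimax = 3.
2 ≠ 3, so there is no saddle point; optimal play is mixed.
Right is strictly dominated by Left (it gives the server strictly more in every row), so the receiver never plays it.
On the remaining 2×2 (Wide, Body vs Left, Center):
Let the server play Wide with probability p. Expected payoff against Left: 4p + 2(1−p) = 2p + 2; against Center: 2p + 3(1−p) = −p + 3.
Setting these equal: 2p + 2 = −p + 3 ⇒ 3p = 1 ⇒ p = 1/3, and the value is (2)·(1/3) + 2 = 8/3.
For the receiver: with q = P(Left), equating Wide's and Body's payoffs gives 2q + 2 = −q + 3 ⇒ q = 1/3.

1/3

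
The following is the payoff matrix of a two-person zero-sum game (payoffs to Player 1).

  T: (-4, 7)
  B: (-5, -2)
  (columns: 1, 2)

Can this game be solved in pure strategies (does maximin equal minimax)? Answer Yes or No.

Yes

Row minima: T → -4, B → -5; maximin = -4.
Column maxima: 1 → -4, 2 → 7; minimax = -4.
maximin = minimax = -4, so a saddle point exists.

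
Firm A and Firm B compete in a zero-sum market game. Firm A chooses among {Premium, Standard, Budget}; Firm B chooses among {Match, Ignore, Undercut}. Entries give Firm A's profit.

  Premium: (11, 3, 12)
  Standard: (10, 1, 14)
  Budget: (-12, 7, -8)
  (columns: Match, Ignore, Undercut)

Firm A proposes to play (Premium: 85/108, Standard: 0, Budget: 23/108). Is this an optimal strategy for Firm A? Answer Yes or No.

Against Match this mix gives (85/108)·11 + (23/108)·(-12) = 659/108.
Against Ignore this mix gives (85/108)·3 + (23/108)·7 = 104/27.
Against Undercut this mix gives (85/108)·12 + (23/108)·(-8) = 209/27.
Firm B will play Ignore, holding Firm A to 104/27. Shifting weight toward the row that does better against Ignore would raise this floor (the equalizing mix achieves 113/27 against both Ignore and Match), so the proposed strategy is not optimal.

No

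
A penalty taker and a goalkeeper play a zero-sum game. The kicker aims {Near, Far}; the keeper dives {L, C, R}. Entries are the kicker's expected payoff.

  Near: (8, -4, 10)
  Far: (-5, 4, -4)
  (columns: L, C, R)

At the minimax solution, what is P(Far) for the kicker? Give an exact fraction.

Row minima: Near → -4, Far → -5; maximin = -4.
Column maxima: L → 8, C → 4, R → 10; minimax = 4.
-4 ≠ 4, so there is no saddle point; optimal play is mixed.
R is strictly dominated by L (it gives the kicker strictly more in every row), so the keeper never plays it.
On the remaining 2×2 (Near, Far vs L, C):
Let the kicker play Near with probability p. Expected payoff against L: 8p + (-5)(1−p) = 13p − 5; against C: (-4)p + 4(1−p) = −8p + 4.
Setting these equal: 13p − 5 = −8p + 4 ⇒ 21p = 9 ⇒ p = 3/7, and the value is (13)·(3/7) − 5 = 4/7.
For the keeper: with q = P(L), equating Near's and Far's payoffs gives 12q − 4 = −9q + 4 ⇒ q = 8/21.

4/7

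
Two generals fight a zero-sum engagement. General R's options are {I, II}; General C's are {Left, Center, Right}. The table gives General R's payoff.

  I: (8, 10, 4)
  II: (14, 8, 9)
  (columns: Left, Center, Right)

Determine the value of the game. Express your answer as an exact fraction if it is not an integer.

Row minima: I → 4, II → 8; maximin = 8.
Column maxima: Left → 14, Center → 10, Right → 9; minimax = 9.
8 ≠ 9, so there is no saddle point; optimal play is mixed.
Left is strictly dominated by Right (it gives General R strictly more in every row), so General C never plays it.
On the remaining 2×2 (I, II vs Center, Right):
Let General R play I with probability p. Expected payoff against Center: 10p + 8(1−p) = 2p + 8; against Right: 4p + 9(1−p) = −5p + 9.
Setting these equal: 2p + 8 = −5p + 9 ⇒ 7p = 1 ⇒ p = 1/7, and the value is (2)·(1/7) + 8 = 58/7.
For General C: with q = P(Center), equating I's and II's payoffs gives 6q + 4 = −q + 9 ⇒ q = 5/7.

58/7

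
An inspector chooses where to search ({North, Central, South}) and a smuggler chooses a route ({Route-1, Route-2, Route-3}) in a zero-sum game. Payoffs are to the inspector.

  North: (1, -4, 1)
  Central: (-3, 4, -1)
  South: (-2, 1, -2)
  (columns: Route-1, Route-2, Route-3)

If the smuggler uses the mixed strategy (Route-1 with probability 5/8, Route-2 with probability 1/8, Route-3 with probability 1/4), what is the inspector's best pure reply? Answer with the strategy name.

North

Expected payoff of North: (5/8)·1 + (1/8)·(-4) + (1/4)·1 = 3/8.
Expected payoff of Central: (5/8)·(-3) + (1/8)·4 + (1/4)·(-1) = -13/8.
Expected payoff of South: (5/8)·(-2) + (1/8)·1 + (1/4)·(-2) = -13/8.
The largest is 3/8, so the inspector's best response is North.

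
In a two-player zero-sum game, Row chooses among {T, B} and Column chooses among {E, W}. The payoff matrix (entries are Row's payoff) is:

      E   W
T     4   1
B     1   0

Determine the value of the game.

1

Row minima: T → 1, B → 0; maximin = 1.
Column maxima: E → 4, W → 1; minimax = 1.
Since maximin = minimax = 1, there is a saddle point and the value is 1.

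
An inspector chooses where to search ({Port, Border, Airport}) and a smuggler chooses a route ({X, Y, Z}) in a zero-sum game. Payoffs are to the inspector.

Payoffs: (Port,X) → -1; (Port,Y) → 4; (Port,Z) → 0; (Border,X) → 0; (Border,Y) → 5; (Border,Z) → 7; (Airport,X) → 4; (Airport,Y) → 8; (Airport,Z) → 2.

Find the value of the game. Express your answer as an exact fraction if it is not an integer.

28/9

Row minima: Port → -1, Border → 0, Airport → 2; maximin = 2.
Column maxima: X → 4, Y → 8, Z → 7; minimax = 4.
2 ≠ 4, so there is no saddle point; optimal play is mixed.
Port is strictly dominated by Border, so the inspector never plays it.
Y is strictly dominated by X (it gives the inspector strictly more in every row), so the smuggler never plays it.
On the remaining 2×2 (Border, Airport vs X, Z):
Let the inspector play Border with probability p. Expected payoff against X: 0p + 4(1−p) = −4p + 4; against Z: 7p + 2(1−p) = 5p + 2.
Setting these equal: −4p + 4 = 5p + 2 ⇒ −9p = -2 ⇒ p = 2/9, and the value is (-4)·(2/9) + 4 = 28/9.
For the smuggler: with q = P(X), equating Border's and Airport's payoffs gives −7q + 7 = 2q + 2 ⇒ q = 5/9.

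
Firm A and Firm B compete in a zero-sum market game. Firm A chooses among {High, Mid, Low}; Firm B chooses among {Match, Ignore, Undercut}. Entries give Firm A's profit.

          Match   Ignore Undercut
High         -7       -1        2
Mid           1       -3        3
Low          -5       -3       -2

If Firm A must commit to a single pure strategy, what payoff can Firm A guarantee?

Row minima: High → -7, Mid → -3, Low → -5.
The best of these is -3.

-3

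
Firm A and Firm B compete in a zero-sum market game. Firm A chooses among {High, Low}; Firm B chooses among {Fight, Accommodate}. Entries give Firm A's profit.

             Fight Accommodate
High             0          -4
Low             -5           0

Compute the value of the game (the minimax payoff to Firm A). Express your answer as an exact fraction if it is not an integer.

-20/9

Row minima: High → -4, Low → -5; maximin = -4.
Column maxima: Fight → 0, Accommodate → 0; minimax = 0.
-4 ≠ 0, so there is no saddle point; optimal play is mixed.
Let Firm A play High with probability p. Expected payoff against Fight: 0p + (-5)(1−p) = 5p − 5; against Accommodate: (-4)p + 0(1−p) = −4p.
Setting these equal: 5p − 5 = −4p ⇒ 9p = 5 ⇒ p = 5/9, and the value is (5)·(5/9) − 5 = -20/9.
For Firm B: with q = P(Fight), equating High's and Low's payoffs gives 4q − 4 = −5q ⇒ q = 4/9.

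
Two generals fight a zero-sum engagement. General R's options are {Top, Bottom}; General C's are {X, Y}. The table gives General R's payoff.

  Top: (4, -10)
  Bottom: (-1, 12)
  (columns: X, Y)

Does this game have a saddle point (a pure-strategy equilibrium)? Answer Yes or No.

Row minima: Top → -10, Bottom → -1; maximin = -1.
Column maxima: X → 4, Y → 12; minimax = 4.
-1 ≠ 4, so no pure-strategy equilibrium exists.

No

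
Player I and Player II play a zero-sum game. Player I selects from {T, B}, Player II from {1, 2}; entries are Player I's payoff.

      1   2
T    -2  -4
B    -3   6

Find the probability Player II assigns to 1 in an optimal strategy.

10/11

Row minima: T → -4, B → -3; maximin = -3.
Column maxima: 1 → -2, 2 → 6; minimax = -2.
-3 ≠ -2, so there is no saddle point; optimal play is mixed.
Let Player I play T with probability p. Expected payoff against 1: (-2)p + (-3)(1−p) = p − 3; against 2: (-4)p + 6(1−p) = −10p + 6.
Setting these equal: p − 3 = −10p + 6 ⇒ 11p = 9 ⇒ p = 9/11, and the value is (1)·(9/11) − 3 = -24/11.
For Player II: with q = P(1), equating T's and B's payoffs gives 2q − 4 = −9q + 6 ⇒ q = 10/11.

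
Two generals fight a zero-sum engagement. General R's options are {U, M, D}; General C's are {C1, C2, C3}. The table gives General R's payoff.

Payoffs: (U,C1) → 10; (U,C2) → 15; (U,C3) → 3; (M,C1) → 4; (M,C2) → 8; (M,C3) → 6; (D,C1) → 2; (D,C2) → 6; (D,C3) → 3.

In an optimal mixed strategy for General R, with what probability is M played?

Row minima: U → 3, M → 4, D → 2; maximin = 4.
Column maxima: C1 → 10, C2 → 15, C3 → 6; minimax = 6.
4 ≠ 6, so there is no saddle point; optimal play is mixed.
D is strictly dominated by M, so General R never plays it.
C2 is strictly dominated by C1 (it gives General R strictly more in every row), so General C never plays it.
On the remaining 2×2 (U, M vs C1, C3):
Let General R play U with probability p. Expected payoff against C1: 10p + 4(1−p) = 6p + 4; against C3: 3p + 6(1−p) = −3p + 6.
Setting these equal: 6p + 4 = −3p + 6 ⇒ 9p = 2 ⇒ p = 2/9, and the value is (6)·(2/9) + 4 = 16/3.
For General C: with q = P(C1), equating U's and M's payoffs gives 7q + 3 = −2q + 6 ⇒ q = 1/3.

7/9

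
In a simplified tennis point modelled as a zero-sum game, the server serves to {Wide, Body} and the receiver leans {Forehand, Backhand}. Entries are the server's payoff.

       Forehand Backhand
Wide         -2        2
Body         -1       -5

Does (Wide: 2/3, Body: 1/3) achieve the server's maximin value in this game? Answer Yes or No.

No

Against Forehand this mix gives (2/3)·(-2) + (1/3)·(-1) = -5/3.
Against Backhand this mix gives (2/3)·2 + (1/3)·(-5) = -1/3.
The receiver will play Forehand, holding the server to -5/3. Shifting weight toward the row that does better against Forehand would raise this floor (the equalizing mix achieves -3/2 against both Forehand and Backhand), so the proposed strategy is not optimal.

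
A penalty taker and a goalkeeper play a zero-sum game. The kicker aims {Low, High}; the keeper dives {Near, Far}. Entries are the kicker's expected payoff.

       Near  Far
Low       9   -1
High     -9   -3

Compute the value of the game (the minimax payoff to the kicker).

-1

Row minima: Low → -1, High → -9; maximin = -1.
Column maxima: Near → 9, Far → -1; minimax = -1.
Since maximin = minimax = -1, there is a saddle point and the value is -1.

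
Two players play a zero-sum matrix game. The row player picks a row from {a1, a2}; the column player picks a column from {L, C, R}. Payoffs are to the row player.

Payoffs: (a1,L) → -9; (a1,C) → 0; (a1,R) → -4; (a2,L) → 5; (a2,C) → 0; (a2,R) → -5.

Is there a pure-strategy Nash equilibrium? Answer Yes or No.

No

Row minima: a1 → -9, a2 → -5; maximin = -5.
Column maxima: L → 5, C → 0, R → -4; minimax = -4.
-5 ≠ -4, so no pure-strategy equilibrium exists.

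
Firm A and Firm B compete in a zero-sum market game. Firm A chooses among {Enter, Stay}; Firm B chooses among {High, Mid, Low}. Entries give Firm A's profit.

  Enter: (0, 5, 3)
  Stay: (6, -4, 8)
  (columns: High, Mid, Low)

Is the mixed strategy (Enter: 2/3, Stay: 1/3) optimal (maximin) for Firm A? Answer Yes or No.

Against High this mix gives (2/3)·0 + (1/3)·6 = 2.
Against Mid this mix gives (2/3)·5 + (1/3)·(-4) = 2.
Against Low this mix gives (2/3)·3 + (1/3)·8 = 14/3.
All of Firm B's active replies (High, Mid) yield 2, and no column does worse for Firm A. The mix makes Firm B indifferent and guarantees 2, so it is optimal.

Yes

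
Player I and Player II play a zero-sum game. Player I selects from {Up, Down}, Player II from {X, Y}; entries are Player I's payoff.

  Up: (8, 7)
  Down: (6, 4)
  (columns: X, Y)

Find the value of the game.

7

Row minima: Up → 7, Down → 4; maximin = 7.
Column maxima: X → 8, Y → 7; minimax = 7.
Since maximin = minimax = 7, there is a saddle point and the value is 7.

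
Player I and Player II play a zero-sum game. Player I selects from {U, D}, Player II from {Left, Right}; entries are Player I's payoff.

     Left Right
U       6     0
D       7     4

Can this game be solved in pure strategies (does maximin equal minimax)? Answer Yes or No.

Row minima: U → 0, D → 4; maximin = 4.
Column maxima: Left → 7, Right → 4; minimax = 4.
maximin = minimax = 4, so a saddle point exists.

Yes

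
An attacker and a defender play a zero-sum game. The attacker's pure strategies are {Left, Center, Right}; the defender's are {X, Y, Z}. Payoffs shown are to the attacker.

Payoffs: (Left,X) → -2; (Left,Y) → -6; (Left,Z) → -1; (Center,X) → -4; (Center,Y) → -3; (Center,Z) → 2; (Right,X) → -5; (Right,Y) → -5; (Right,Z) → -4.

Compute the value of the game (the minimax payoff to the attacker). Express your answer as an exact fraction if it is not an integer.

Row minima: Left → -6, Center → -4, Right → -5; maximin = -4.
Column maxima: X → -2, Y → -3, Z → 2; minimax = -3.
-4 ≠ -3, so there is no saddle point; optimal play is mixed.
Right is strictly dominated by Center, so the attacker never plays it.
Z is strictly dominated by X (it gives the attacker strictly more in every row), so the defender never plays it.
On the remaining 2×2 (Left, Center vs X, Y):
Let the attacker play Left with probability p. Expected payoff against X: (-2)p + (-4)(1−p) = 2p − 4; against Y: (-6)p + (-3)(1−p) = −3p − 3.
Setting these equal: 2p − 4 = −3p − 3 ⇒ 5p = 1 ⇒ p = 1/5, and the value is (2)·(1/5) − 4 = -18/5.
For the defender: with q = P(X), equating Left's and Center's payoffs gives 4q − 6 = −q − 3 ⇒ q = 3/5.

-18/5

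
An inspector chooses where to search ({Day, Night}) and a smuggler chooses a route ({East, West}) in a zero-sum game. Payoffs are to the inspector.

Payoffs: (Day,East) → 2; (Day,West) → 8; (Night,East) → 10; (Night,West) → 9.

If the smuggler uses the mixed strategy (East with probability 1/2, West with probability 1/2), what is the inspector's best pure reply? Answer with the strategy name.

Expected payoff of Day: (1/2)·2 + (1/2)·8 = 5.
Expected payoff of Night: (1/2)·10 + (1/2)·9 = 19/2.
The largest is 19/2, so the inspector's best response is Night.

Night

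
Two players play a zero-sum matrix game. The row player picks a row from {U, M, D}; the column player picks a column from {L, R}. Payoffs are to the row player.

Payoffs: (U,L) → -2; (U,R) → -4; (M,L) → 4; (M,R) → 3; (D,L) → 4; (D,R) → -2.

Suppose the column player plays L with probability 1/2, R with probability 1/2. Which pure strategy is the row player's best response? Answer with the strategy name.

M

Expected payoff of U: (1/2)·(-2) + (1/2)·(-4) = -3.
Expected payoff of M: (1/2)·4 + (1/2)·3 = 7/2.
Expected payoff of D: (1/2)·4 + (1/2)·(-2) = 1.
The largest is 7/2, so the row player's best response is M.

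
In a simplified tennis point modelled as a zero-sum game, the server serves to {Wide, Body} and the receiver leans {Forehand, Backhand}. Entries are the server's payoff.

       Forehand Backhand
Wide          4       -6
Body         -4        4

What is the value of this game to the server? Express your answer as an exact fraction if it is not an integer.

-4/9

Row minima: Wide → -6, Body → -4; maximin = -4.
Column maxima: Forehand → 4, Backhand → 4; minimax = 4.
-4 ≠ 4, so there is no saddle point; optimal play is mixed.
Let the server play Wide with probability p. Expected payoff against Forehand: 4p + (-4)(1−p) = 8p − 4; against Backhand: (-6)p + 4(1−p) = −10p + 4.
Setting these equal: 8p − 4 = −10p + 4 ⇒ 18p = 8 ⇒ p = 4/9, and the value is (8)·(4/9) − 4 = -4/9.
For the receiver: with q = P(Forehand), equating Wide's and Body's payoffs gives 10q − 6 = −8q + 4 ⇒ q = 5/9.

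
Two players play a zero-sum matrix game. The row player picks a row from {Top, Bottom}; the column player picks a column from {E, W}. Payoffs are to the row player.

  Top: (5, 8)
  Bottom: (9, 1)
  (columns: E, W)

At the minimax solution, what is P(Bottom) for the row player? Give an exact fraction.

3/11

Row minima: Top → 5, Bottom → 1; maximin = 5.
Column maxima: E → 9, W → 8; minimax = 8.
5 ≠ 8, so there is no saddle point; optimal play is mixed.
Let the row player play Top with probability p. Expected payoff against E: 5p + 9(1−p) = −4p + 9; against W: 8p + 1(1−p) = 7p + 1.
Setting these equal: −4p + 9 = 7p + 1 ⇒ −11p = -8 ⇒ p = 8/11, and the value is (-4)·(8/11) + 9 = 67/11.
For the column player: with q = P(E), equating Top's and Bottom's payoffs gives −3q + 8 = 8q + 1 ⇒ q = 7/11.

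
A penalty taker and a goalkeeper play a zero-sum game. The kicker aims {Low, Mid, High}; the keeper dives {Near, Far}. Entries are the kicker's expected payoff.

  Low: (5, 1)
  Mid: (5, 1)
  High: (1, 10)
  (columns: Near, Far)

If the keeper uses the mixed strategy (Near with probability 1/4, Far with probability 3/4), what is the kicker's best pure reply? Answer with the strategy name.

Expected payoff of Low: (1/4)·5 + (3/4)·1 = 2.
Expected payoff of Mid: (1/4)·5 + (3/4)·1 = 2.
Expected payoff of High: (1/4)·1 + (3/4)·10 = 31/4.
The largest is 31/4, so the kicker's best response is High.

High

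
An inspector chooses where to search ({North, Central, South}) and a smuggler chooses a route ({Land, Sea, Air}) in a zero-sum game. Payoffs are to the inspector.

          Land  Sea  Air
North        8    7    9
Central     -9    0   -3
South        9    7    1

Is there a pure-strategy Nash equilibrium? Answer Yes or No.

Yes

Row minima: North → 7, Central → -9, South → 1; maximin = 7.
Column maxima: Land → 9, Sea → 7, Air → 9; minimax = 7.
maximin = minimax = 7, so a saddle point exists.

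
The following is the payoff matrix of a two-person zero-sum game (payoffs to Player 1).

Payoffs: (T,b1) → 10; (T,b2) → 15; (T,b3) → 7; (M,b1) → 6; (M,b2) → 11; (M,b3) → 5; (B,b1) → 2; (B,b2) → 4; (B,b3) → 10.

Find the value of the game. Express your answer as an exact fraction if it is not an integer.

86/11

Row minima: T → 7, M → 5, B → 2; maximin = 7.
Column maxima: b1 → 10, b2 → 15, b3 → 10; minimax = 10.
7 ≠ 10, so there is no saddle point; optimal play is mixed.
M is strictly dominated by T, so Player 1 never plays it.
b2 is strictly dominated by b1 (it gives Player 1 strictly more in every row), so Player 2 never plays it.
On the remaining 2×2 (T, B vs b1, b3):
Let Player 1 play T with probability p. Expected payoff against b1: 10p + 2(1−p) = 8p + 2; against b3: 7p + 10(1−p) = −3p + 10.
Setting these equal: 8p + 2 = −3p + 10 ⇒ 11p = 8 ⇒ p = 8/11, and the value is (8)·(8/11) + 2 = 86/11.
For Player 2: with q = P(b1), equating T's and B's payoffs gives 3q + 7 = −8q + 10 ⇒ q = 3/11.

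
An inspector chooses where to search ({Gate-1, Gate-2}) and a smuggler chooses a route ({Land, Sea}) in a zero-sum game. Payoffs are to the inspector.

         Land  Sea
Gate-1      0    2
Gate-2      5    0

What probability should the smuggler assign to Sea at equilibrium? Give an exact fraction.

5/7

Row minima: Gate-1 → 0, Gate-2 → 0; maximin = 0.
Column maxima: Land → 5, Sea → 2; minimax = 2.
0 ≠ 2, so there is no saddle point; optimal play is mixed.
Let the inspector play Gate-1 with probability p. Expected payoff against Land: 0p + 5(1−p) = −5p + 5; against Sea: 2p + 0(1−p) = 2p.
Setting these equal: −5p + 5 = 2p ⇒ −7p = -5 ⇒ p = 5/7, and the value is (-5)·(5/7) + 5 = 10/7.
For the smuggler: with q = P(Land), equating Gate-1's and Gate-2's payoffs gives −2q + 2 = 5q ⇒ q = 2/7.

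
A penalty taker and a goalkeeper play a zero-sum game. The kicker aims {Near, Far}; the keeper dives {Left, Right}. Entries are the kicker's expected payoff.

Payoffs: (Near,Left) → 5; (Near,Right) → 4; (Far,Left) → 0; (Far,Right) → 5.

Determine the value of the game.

25/6

Row minima: Near → 4, Far → 0; maximin = 4.
Column maxima: Left → 5, Right → 5; minimax = 5.
4 ≠ 5, so there is no saddle point; optimal play is mixed.
Let the kicker play Near with probability p. Expected payoff against Left: 5p + 0(1−p) = 5p; against Right: 4p + 5(1−p) = −p + 5.
Setting these equal: 5p = −p + 5 ⇒ 6p = 5 ⇒ p = 5/6, and the value is (5)·(5/6) = 25/6.
For the keeper: with q = P(Left), equating Near's and Far's payoffs gives q + 4 = −5q + 5 ⇒ q = 1/6.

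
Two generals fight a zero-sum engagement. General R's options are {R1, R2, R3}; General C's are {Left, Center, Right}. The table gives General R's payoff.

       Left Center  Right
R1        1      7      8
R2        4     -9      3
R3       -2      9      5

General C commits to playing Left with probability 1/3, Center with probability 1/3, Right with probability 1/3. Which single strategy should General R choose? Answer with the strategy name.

Expected payoff of R1: (1/3)·1 + (1/3)·7 + (1/3)·8 = 16/3.
Expected payoff of R2: (1/3)·4 + (1/3)·(-9) + (1/3)·3 = -2/3.
Expected payoff of R3: (1/3)·(-2) + (1/3)·9 + (1/3)·5 = 4.
The largest is 16/3, so General R's best response is R1.

R1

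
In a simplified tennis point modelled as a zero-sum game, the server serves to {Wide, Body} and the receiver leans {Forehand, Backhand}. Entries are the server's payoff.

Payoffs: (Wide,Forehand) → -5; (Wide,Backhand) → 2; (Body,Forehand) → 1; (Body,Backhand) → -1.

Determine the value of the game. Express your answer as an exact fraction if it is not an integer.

-1/3

Row minima: Wide → -5, Body → -1; maximin = -1.
Column maxima: Forehand → 1, Backhand → 2; minimax = 1.
-1 ≠ 1, so there is no saddle point; optimal play is mixed.
Let the server play Wide with probability p. Expected payoff against Forehand: (-5)p + 1(1−p) = −6p + 1; against Backhand: 2p + (-1)(1−p) = 3p − 1.
Setting these equal: −6p + 1 = 3p − 1 ⇒ −9p = -2 ⇒ p = 2/9, and the value is (-6)·(2/9) + 1 = -1/3.
For the receiver: with q = P(Forehand), equating Wide's and Body's payoffs gives −7q + 2 = 2q − 1 ⇒ q = 1/3.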